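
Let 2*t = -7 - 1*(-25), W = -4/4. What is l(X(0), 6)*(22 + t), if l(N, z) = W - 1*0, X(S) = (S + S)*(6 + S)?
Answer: -31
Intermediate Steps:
W = -1 (W = -4*1/4 = -1)
X(S) = 2*S*(6 + S) (X(S) = (2*S)*(6 + S) = 2*S*(6 + S))
l(N, z) = -1 (l(N, z) = -1 - 1*0 = -1 + 0 = -1)
t = 9 (t = (-7 - 1*(-25))/2 = (-7 + 25)/2 = (1/2)*18 = 9)
l(X(0), 6)*(22 + t) = -(22 + 9) = -1*31 = -31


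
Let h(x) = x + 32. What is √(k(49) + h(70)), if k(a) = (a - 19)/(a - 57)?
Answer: √393/2 ≈ 9.9121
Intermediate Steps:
h(x) = 32 + x
k(a) = (-19 + a)/(-57 + a)
√(k(49) + h(70)) = √((-19 + 49)/(-57 + 49) + (32 + 70)) = √(30/(-8) + 102) = √(-⅛*30 + 102) = √(-15/4 + 102) = √(393/4) = √393/2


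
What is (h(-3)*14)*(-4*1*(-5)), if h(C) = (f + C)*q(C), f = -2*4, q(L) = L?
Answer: 9240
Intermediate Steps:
f = -8
h(C) = C*(-8 + C) (h(C) = (-8 + C)*C = C*(-8 + C))
(h(-3)*14)*(-4*1*(-5)) = (-3*(-8 - 3)*14)*(-4*1*(-5)) = (-3*(-11)*14)*(-4*(-5)) = (33*14)*20 = 462*20 = 9240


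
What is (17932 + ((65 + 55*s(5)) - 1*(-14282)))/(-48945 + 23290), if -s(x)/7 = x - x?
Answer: -32279/25655 ≈ -1.2582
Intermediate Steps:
s(x) = 0 (s(x) = -7*(x - x) = -7*0 = 0)
(17932 + ((65 + 55*s(5)) - 1*(-14282)))/(-48945 + 23290) = (17932 + ((65 + 55*0) - 1*(-14282)))/(-48945 + 23290) = (17932 + ((65 + 0) + 14282))/(-25655) = (17932 + (65 + 14282))*(-1/25655) = (17932 + 14347)*(-1/25655) = 32279*(-1/25655) = -32279/25655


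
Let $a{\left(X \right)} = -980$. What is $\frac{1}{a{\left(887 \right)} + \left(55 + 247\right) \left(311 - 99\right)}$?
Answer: $\frac{1}{63044} \approx 1.5862 \cdot 10^{-5}$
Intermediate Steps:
$\frac{1}{a{\left(887 \right)} + \left(55 + 247\right) \left(311 - 99\right)} = \frac{1}{-980 + \left(55 + 247\right) \left(311 - 99\right)} = \frac{1}{-980 + 302 \cdot 212} = \frac{1}{-980 + 64024} = \frac{1}{63044}$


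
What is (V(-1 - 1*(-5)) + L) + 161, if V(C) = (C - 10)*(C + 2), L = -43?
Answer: 82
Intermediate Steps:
V(C) = (-10 + C)*(2 + C)
(V(-1 - 1*(-5)) + L) + 161 = ((-20 + (-1 - 1*(-5))**2 - 8*(-1 - 1*(-5))) - 43) + 161 = ((-20 + (-1 + 5)**2 - 8*(-1 + 5)) - 43) + 161 = ((-20 + 4**2 - 8*4) - 43) + 161 = ((-20 + 16 - 32) - 43) + 161 = (-36 - 43) + 161 = -79 + 161 = 82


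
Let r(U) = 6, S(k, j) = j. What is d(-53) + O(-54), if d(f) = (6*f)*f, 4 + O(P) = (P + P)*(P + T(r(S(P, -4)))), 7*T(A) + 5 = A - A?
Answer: 159314/7 ≈ 22759.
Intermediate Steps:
T(A) = -5/7 (T(A) = -5/7 + (A - A)/7 = -5/7 + (⅐)*0 = -5/7 + 0 = -5/7)
O(P) = -4 + 2*P*(-5/7 + P) (O(P) = -4 + (P + P)*(P - 5/7) = -4 + (2*P)*(-5/7 + P) = -4 + 2*P*(-5/7 + P))
d(f) = 6*f²
d(-53) + O(-54) = 6*(-53)² + (-4 + 2*(-54)² - 10/7*(-54)) = 6*2809 + (-4 + 2*2916 + 540/7) = 16854 + (-4 + 5832 + 540/7) = 16854 + 41336/7 = 159314/7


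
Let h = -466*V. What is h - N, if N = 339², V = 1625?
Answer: -872171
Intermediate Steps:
N = 114921
h = -757250 (h = -466*1625 = -757250)
h - N = -757250 - 1*114921 = -757250 - 114921 = -872171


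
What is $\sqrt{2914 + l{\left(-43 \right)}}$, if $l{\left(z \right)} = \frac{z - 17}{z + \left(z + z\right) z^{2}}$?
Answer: $\frac{\sqrt{910144100926}}{17673} \approx 53.982$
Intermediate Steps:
$l{\left(z \right)} = \frac{-17 + z}{z + 2 z^{3}}$ ($l{\left(z \right)} = \frac{-17 + z}{z + 2 z z^{2}} = \frac{-17 + z}{z + 2 z^{3}}$)
$\sqrt{2914 + l{\left(-43 \right)}} = \sqrt{2914 + \frac{-17 - 43}{-43 + 2 \left(-43\right)^{3}}} = \sqrt{2914 + \frac{1}{-43 + 2 \left(-79507\right)} \left(-60\right)} = \sqrt{2914 + \frac{1}{-43 - 159014} \left(-60\right)} = \sqrt{2914 + \frac{1}{-159057} \left(-60\right)} = \sqrt{2914 - - \frac{20}{53019}} = \sqrt{2914 + \frac{20}{53019}} = \sqrt{\frac{154497386}{53019}} = \frac{\sqrt{910144100926}}{17673}$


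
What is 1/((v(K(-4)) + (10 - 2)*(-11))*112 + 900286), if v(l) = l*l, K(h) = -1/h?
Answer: 1/890437 ≈ 1.1230e-6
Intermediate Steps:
v(l) = l**2
1/((v(K(-4)) + (10 - 2)*(-11))*112 + 900286) = 1/(((-1/(-4))**2 + (10 - 2)*(-11))*112 + 900286) = 1/(((-1*(-1/4))**2 + 8*(-11))*112 + 900286) = 1/(((1/4)**2 - 88)*112 + 900286) = 1/((1/16 - 88)*112 + 900286) = 1/(-1407/16*112 + 900286) = 1/(-9849 + 900286) = 1/890437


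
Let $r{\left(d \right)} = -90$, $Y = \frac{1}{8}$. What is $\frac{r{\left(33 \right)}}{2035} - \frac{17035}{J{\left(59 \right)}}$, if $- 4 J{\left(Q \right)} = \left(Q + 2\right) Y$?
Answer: $\frac{221862742}{24827} \approx 8936.3$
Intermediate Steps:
$Y = \frac{1}{8} \approx 0.125$
$J{\left(Q \right)} = - \frac{1}{16} - \frac{Q}{32}$ ($J{\left(Q \right)} = - \frac{\left(Q + 2\right) \frac{1}{8}}{4} = - \frac{\left(2 + Q\right) \frac{1}{8}}{4} = - \frac{\frac{1}{4} + \frac{Q}{8}}{4} = - \frac{1}{16} - \frac{Q}{32}$)
$\frac{r{\left(33 \right)}}{2035} - \frac{17035}{J{\left(59 \right)}} = - \frac{90}{2035} - \frac{17035}{- \frac{1}{16} - \frac{59}{32}} = \left(-90\right) \frac{1}{2035} - \frac{17035}{- \frac{1}{16} - \frac{59}{32}} = - \frac{18}{407} - \frac{17035}{- \frac{61}{32}} = - \frac{18}{407} - - \frac{545120}{61} = - \frac{18}{407} + \frac{545120}{61} = \frac{221862742}{24827}$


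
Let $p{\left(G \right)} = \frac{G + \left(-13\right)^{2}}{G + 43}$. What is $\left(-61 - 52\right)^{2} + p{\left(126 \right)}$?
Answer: $\frac{2158256}{169} \approx 12771.0$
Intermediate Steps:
$p{\left(G \right)} = \frac{169 + G}{43 + G}$ ($p{\left(G \right)} = \frac{G + 169}{43 + G} = \frac{169 + G}{43 + G}$)
$\left(-61 - 52\right)^{2} + p{\left(126 \right)} = \left(-61 - 52\right)^{2} + \frac{169 + 126}{43 + 126} = \left(-113\right)^{2} + \frac{1}{169} \cdot 295 = 12769 + \frac{1}{169} \cdot 295 = 12769 + \frac{295}{169} = \frac{2158256}{169}$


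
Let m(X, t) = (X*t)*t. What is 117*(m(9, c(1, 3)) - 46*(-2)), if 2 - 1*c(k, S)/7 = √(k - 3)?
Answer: 113958 - 206388*I*√2 ≈ 1.1396e+5 - 2.9188e+5*I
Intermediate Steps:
c(k, S) = 14 - 7*√(-3 + k) (c(k, S) = 14 - 7*√(k - 3) = 14 - 7*√(-3 + k))
m(X, t) = X*t²
117*(m(9, c(1, 3)) - 46*(-2)) = 117*(9*(14 - 7*√(-3 + 1))² - 46*(-2)) = 117*(9*(14 - 7*I*√2)² + 92) = 117*(92 + 9*(14 - 7*I*√2)²) = 10764 + 1053*(14 - 7*I*√2)²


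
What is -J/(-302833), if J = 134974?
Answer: 134974/302833 ≈ 0.44570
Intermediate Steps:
-J/(-302833) = -134974/(-302833) = -134974*(-1)/302833 = -1*(-134974/302833) = 134974/302833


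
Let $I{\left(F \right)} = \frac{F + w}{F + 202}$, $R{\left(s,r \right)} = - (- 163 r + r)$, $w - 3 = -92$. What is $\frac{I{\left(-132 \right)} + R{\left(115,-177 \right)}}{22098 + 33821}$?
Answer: $- \frac{2007401}{3914330} \approx -0.51283$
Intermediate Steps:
$w = -89$ ($w = 3 - 92 = -89$)
$R{\left(s,r \right)} = 162 r$ ($R{\left(s,r \right)} = - \left(-162\right) r = 162 r$)
$I{\left(F \right)} = \frac{-89 + F}{202 + F}$ ($I{\left(F \right)} = \frac{F - 89}{F + 202} = \frac{-89 + F}{202 + F}$)
$\frac{I{\left(-132 \right)} + R{\left(115,-177 \right)}}{22098 + 33821} = \frac{\frac{-89 - 132}{202 - 132} + 162 \left(-177\right)}{22098 + 33821} = \frac{\frac{1}{70} \left(-221\right) - 28674}{55919} = \left(\frac{1}{70} \left(-221\right) - 28674\right) \frac{1}{55919} = \left(- \frac{221}{70} - 28674\right) \frac{1}{55919} = \left(- \frac{2007401}{70}\right) \frac{1}{55919} = - \frac{2007401}{3914330}$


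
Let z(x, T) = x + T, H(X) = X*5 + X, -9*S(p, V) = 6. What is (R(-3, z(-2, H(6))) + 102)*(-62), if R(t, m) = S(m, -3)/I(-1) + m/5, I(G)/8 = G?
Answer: -202523/30 ≈ -6750.8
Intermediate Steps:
I(G) = 8*G
S(p, V) = -⅔ (S(p, V) = -⅑*6 = -⅔)
H(X) = 6*X (H(X) = 5*X + X = 6*X)
z(x, T) = T + x
R(t, m) = 1/12 + m/5 (R(t, m) = -2/(3*(8*(-1))) + m/5 = -⅔/(-8) + m*(⅕) = -⅔*(-⅛) + m/5 = 1/12 + m/5)
(R(-3, z(-2, H(6))) + 102)*(-62) = ((1/12 + (6*6 - 2)/5) + 102)*(-62) = ((1/12 + (36 - 2)/5) + 102)*(-62) = ((1/12 + (⅕)*34) + 102)*(-62) = ((1/12 + 34/5) + 102)*(-62) = (413/60 + 102)*(-62) = (6533/60)*(-62) = -202523/30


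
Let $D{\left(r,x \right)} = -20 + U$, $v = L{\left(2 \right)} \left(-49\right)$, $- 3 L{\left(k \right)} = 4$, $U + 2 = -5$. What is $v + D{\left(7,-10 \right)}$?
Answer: $\frac{115}{3} \approx 38.333$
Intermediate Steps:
$U = -7$ ($U = -2 - 5 = -7$)
$L{\left(k \right)} = - \frac{4}{3}$ ($L{\left(k \right)} = \left(- \frac{1}{3}\right) 4 = - \frac{4}{3}$)
$v = \frac{196}{3}$ ($v = \left(- \frac{4}{3}\right) \left(-49\right) = \frac{196}{3} \approx 65.333$)
$D{\left(r,x \right)} = -27$ ($D{\left(r,x \right)} = -20 - 7 = -27$)
$v + D{\left(7,-10 \right)} = \frac{196}{3} - 27 = \frac{115}{3}$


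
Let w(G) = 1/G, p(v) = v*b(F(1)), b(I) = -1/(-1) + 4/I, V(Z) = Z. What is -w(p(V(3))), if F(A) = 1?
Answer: -1/15 ≈ -0.066667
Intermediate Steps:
b(I) = 1 + 4/I (b(I) = -1*(-1) + 4/I = 1 + 4/I)
p(v) = 5*v (p(v) = v*((4 + 1)/1) = v*(1*5) = v*5 = 5*v)
-w(p(V(3))) = -1/(5*3) = -1/15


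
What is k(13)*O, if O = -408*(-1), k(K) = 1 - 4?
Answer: -1224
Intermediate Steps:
k(K) = -3
O = 408
k(13)*O = -3*408 = -1224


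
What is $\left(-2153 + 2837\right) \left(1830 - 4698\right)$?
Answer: $-1961712$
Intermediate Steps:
$\left(-2153 + 2837\right) \left(1830 - 4698\right) = 684 \left(-2868\right) = -1961712$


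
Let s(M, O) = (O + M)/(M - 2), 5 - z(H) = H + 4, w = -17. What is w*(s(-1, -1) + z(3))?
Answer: 68/3 ≈ 22.667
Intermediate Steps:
z(H) = 1 - H (z(H) = 5 - (H + 4) = 5 - (4 + H) = 5 + (-4 - H) = 1 - H)
s(M, O) = (M + O)/(-2 + M)
w*(s(-1, -1) + z(3)) = -17*((-1 - 1)/(-2 - 1) + (1 - 1*3)) = -17*(-2/(-3) + (1 - 3)) = -17*(-1/3*(-2) - 2) = -17*(2/3 - 2) = -17*(-4/3) = 68/3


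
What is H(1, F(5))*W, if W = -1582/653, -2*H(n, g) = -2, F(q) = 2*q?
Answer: -1582/653 ≈ -2.4227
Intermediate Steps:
H(n, g) = 1 (H(n, g) = -1/2*(-2) = 1)
W = -1582/653 (W = -1582*1/653 = -1582/653 ≈ -2.4227)
H(1, F(5))*W = 1*(-1582/653) = -1582/653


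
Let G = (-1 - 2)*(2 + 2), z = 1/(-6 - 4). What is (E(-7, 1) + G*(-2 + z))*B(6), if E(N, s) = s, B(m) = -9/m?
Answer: -393/10 ≈ -39.300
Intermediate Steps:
z = -1/10 (z = 1/(-10) = -1/10 ≈ -0.10000)
G = -12 (G = -3*4 = -12)
(E(-7, 1) + G*(-2 + z))*B(6) = (1 - 12*(-2 - 1/10))*(-9/6) = (1 - 12*(-21/10))*(-9*1/6) = (1 + 126/5)*(-3/2) = (131/5)*(-3/2) = -393/10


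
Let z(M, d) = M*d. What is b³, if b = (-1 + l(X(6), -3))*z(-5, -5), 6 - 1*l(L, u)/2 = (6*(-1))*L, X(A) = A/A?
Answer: 190109375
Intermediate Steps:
X(A) = 1
l(L, u) = 12 + 12*L (l(L, u) = 12 - 2*6*(-1)*L = 12 - (-12)*L = 12 + 12*L)
b = 575 (b = (-1 + (12 + 12*1))*(-5*(-5)) = (-1 + (12 + 12))*25 = (-1 + 24)*25 = 23*25 = 575)
b³ = 575³ = 190109375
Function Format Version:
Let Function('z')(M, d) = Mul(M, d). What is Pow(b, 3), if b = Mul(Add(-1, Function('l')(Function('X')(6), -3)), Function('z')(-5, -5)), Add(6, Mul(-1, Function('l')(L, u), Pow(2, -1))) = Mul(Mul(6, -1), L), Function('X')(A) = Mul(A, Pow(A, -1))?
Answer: 190109375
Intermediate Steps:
Function('X')(A) = 1
Function('l')(L, u) = Add(12, Mul(12, L)) (Function('l')(L, u) = Add(12, Mul(-2, Mul(Mul(6, -1), L))) = Add(12, Mul(-2, Mul(-6, L))) = Add(12, Mul(12, L)))
b = 575 (b = Mul(Add(-1, Add(12, Mul(12, 1))), Mul(-5, -5)) = Mul(Add(-1, Add(12, 12)), 25) = Mul(Add(-1, 24), 25) = Mul(23, 25) = 575)
Pow(b, 3) = Pow(575, 3) = 190109375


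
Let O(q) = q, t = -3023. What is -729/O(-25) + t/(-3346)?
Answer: 2514809/83650 ≈ 30.063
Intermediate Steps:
-729/O(-25) + t/(-3346) = -729/(-25) - 3023/(-3346) = -729*(-1/25) - 3023*(-1/3346) = 729/25 + 3023/3346 = 2514809/83650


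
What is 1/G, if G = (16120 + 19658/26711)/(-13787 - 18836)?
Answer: -871392953/430600978 ≈ -2.0237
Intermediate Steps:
G = -430600978/871392953 (G = (16120 + 19658*(1/26711))/(-32623) = (16120 + 19658/26711)*(-1/32623) = (430600978/26711)*(-1/32623) = -430600978/871392953 ≈ -0.49415)
1/G = 1/(-430600978/871392953) = -871392953/430600978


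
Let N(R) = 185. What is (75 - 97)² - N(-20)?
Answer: 299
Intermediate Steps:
(75 - 97)² - N(-20) = (75 - 97)² - 1*185 = (-22)² - 185 = 484 - 185 = 299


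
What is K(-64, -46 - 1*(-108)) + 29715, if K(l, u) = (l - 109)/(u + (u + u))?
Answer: 5526817/186 ≈ 29714.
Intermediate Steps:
K(l, u) = (-109 + l)/(3*u) (K(l, u) = (-109 + l)/(u + 2*u) = (-109 + l)/((3*u)) = (-109 + l)*(1/(3*u)) = (-109 + l)/(3*u))
K(-64, -46 - 1*(-108)) + 29715 = (-109 - 64)/(3*(-46 - 1*(-108))) + 29715 = (1/3)*(-173)/(-46 + 108) + 29715 = (1/3)*(-173)/62 + 29715 = (1/3)*(1/62)*(-173) + 29715 = -173/186 + 29715 = 5526817/186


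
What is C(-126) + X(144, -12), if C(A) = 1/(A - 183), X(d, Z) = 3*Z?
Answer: -11125/309 ≈ -36.003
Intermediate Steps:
C(A) = 1/(-183 + A)
C(-126) + X(144, -12) = 1/(-183 - 126) + 3*(-12) = 1/(-309) - 36 = -1/309 - 36 = -11125/309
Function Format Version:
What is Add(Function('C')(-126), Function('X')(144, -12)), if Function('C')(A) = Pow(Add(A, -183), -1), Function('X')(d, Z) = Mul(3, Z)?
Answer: Rational(-11125, 309) ≈ -36.003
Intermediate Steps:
Function('C')(A) = Pow(Add(-183, A), -1)
Add(Function('C')(-126), Function('X')(144, -12)) = Add(Pow(Add(-183, -126), -1), Mul(3, -12)) = Add(Pow(-309, -1), -36) = Add(Rational(-1, 309), -36) = Rational(-11125, 309)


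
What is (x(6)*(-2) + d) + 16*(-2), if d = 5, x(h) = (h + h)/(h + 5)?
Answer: -321/11 ≈ -29.182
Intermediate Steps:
x(h) = 2*h/(5 + h) (x(h) = (2*h)/(5 + h) = 2*h/(5 + h))
(x(6)*(-2) + d) + 16*(-2) = ((2*6/(5 + 6))*(-2) + 5) + 16*(-2) = ((2*6/11)*(-2) + 5) - 32 = ((2*6*(1/11))*(-2) + 5) - 32 = ((12/11)*(-2) + 5) - 32 = (-24/11 + 5) - 32 = 31/11 - 32 = -321/11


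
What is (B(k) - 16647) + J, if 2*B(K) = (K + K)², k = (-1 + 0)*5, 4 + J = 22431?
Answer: 5830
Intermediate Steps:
J = 22427 (J = -4 + 22431 = 22427)
k = -5 (k = -1*5 = -5)
B(K) = 2*K² (B(K) = (K + K)²/2 = (2*K)²/2 = (4*K²)/2 = 2*K²)
(B(k) - 16647) + J = (2*(-5)² - 16647) + 22427 = (2*25 - 16647) + 22427 = (50 - 16647) + 22427 = -16597 + 22427 = 5830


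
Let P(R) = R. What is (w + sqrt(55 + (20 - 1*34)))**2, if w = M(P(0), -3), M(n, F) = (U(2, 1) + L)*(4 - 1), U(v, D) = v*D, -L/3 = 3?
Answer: (21 - sqrt(41))**2 ≈ 213.07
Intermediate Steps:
L = -9 (L = -3*3 = -9)
U(v, D) = D*v
M(n, F) = -21 (M(n, F) = (1*2 - 9)*(4 - 1) = (2 - 9)*3 = -7*3 = -21)
w = -21
(w + sqrt(55 + (20 - 1*34)))**2 = (-21 + sqrt(55 + (20 - 1*34)))**2 = (-21 + sqrt(55 + (20 - 34)))**2 = (-21 + sqrt(55 - 14))**2 = (-21 + sqrt(41))**2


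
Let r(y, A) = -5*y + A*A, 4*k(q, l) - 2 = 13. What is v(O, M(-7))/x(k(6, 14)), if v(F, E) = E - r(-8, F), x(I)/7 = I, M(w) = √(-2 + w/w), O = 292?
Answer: -341216/105 + 4*I/105 ≈ -3249.7 + 0.038095*I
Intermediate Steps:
k(q, l) = 15/4 (k(q, l) = ½ + (¼)*13 = ½ + 13/4 = 15/4)
r(y, A) = A² - 5*y (r(y, A) = -5*y + A² = A² - 5*y)
M(w) = I (M(w) = √(-2 + 1) = √(-1) = I)
x(I) = 7*I
v(F, E) = -40 + E - F² (v(F, E) = E - (F² - 5*(-8)) = E - (F² + 40) = E - (40 + F²) = E + (-40 - F²) = -40 + E - F²)
v(O, M(-7))/x(k(6, 14)) = (-40 + I - 1*292²)/((7*(15/4))) = (-40 + I - 1*85264)/(105/4) = (-40 + I - 85264)*(4/105) = (-85304 + I)*(4/105) = -341216/105 + 4*I/105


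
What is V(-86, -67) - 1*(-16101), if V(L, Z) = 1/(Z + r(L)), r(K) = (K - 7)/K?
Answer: 91276483/5669 ≈ 16101.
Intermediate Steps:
r(K) = (-7 + K)/K
V(L, Z) = 1/(Z + (-7 + L)/L)
V(-86, -67) - 1*(-16101) = -86/(-7 - 86 - 86*(-67)) - 1*(-16101) = -86/(-7 - 86 + 5762) + 16101 = -86/5669 + 16101 = 91276483/5669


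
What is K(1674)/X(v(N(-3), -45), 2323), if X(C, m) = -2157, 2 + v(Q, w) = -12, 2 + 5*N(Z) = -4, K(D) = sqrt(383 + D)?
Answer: -11*sqrt(17)/2157 ≈ -0.021026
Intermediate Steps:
N(Z) = -6/5 (N(Z) = -2/5 + (1/5)*(-4) = -2/5 - 4/5 = -6/5)
v(Q, w) = -14 (v(Q, w) = -2 - 12 = -14)
K(1674)/X(v(N(-3), -45), 2323) = sqrt(383 + 1674)/(-2157) = sqrt(2057)*(-1/2157) = (11*sqrt(17))*(-1/2157) = -11*sqrt(17)/2157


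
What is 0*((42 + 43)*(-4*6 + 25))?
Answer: 0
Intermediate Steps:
0*((42 + 43)*(-4*6 + 25)) = 0*(85*(-24 + 25)) = 0*(85*1) = 0*85 = 0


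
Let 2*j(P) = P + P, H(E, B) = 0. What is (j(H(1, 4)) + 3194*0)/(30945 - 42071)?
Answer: 0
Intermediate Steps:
j(P) = P (j(P) = (P + P)/2 = (2*P)/2 = P)
(j(H(1, 4)) + 3194*0)/(30945 - 42071) = (0 + 3194*0)/(30945 - 42071) = (0 + 0)/(-11126) = 0*(-1/11126) = 0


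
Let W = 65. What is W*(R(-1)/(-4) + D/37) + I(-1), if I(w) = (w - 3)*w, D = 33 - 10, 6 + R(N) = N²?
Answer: 18597/148 ≈ 125.66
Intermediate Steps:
R(N) = -6 + N²
D = 23 (D = 33 - 1*10 = 33 - 10 = 23)
I(w) = w*(-3 + w) (I(w) = (-3 + w)*w = w*(-3 + w))
W*(R(-1)/(-4) + D/37) + I(-1) = 65*((-6 + (-1)²)/(-4) + 23/37) - (-3 - 1) = 65*((-6 + 1)*(-¼) + 23*(1/37)) - 1*(-4) = 65*(-5*(-¼) + 23/37) + 4 = 65*(5/4 + 23/37) + 4 = 65*(277/148) + 4 = 18005/148 + 4 = 18597/148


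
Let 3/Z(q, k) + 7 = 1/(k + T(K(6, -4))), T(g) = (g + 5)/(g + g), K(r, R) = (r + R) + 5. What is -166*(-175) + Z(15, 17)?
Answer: 25215025/868 ≈ 29050.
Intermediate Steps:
K(r, R) = 5 + R + r (K(r, R) = (R + r) + 5 = 5 + R + r)
T(g) = (5 + g)/(2*g) (T(g) = (5 + g)/((2*g)) = (5 + g)*(1/(2*g)) = (5 + g)/(2*g))
Z(q, k) = 3/(-7 + 1/(6/7 + k)) (Z(q, k) = 3/(-7 + 1/(k + (5 + (5 - 4 + 6))/(2*(5 - 4 + 6)))) = 3/(-7 + 1/(k + (½)*(5 + 7)/7)) = 3/(-7 + 1/(k + (½)*(⅐)*12)) = 3/(-7 + 1/(k + 6/7)) = 3/(-7 + 1/(6/7 + k)))
-166*(-175) + Z(15, 17) = -166*(-175) + 3*(-6 - 7*17)/(7*(5 + 7*17)) = 29050 + 3*(-6 - 119)/(7*(5 + 119)) = 29050 + (3/7)*(-125)/124 = 29050 + (3/7)*(1/124)*(-125) = 29050 - 375/868 = 25215025/868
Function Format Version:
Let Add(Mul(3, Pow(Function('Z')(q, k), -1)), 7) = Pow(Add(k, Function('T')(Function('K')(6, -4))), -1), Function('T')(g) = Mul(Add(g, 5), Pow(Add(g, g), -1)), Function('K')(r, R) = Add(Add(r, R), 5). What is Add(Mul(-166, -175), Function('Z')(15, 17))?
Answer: Rational(25215025, 868) ≈ 29050.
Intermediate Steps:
Function('K')(r, R) = Add(5, R, r) (Function('K')(r, R) = Add(Add(R, r), 5) = Add(5, R, r))
Function('T')(g) = Mul(Rational(1, 2), Pow(g, -1), Add(5, g)) (Function('T')(g) = Mul(Add(5, g), Pow(Mul(2, g), -1)) = Mul(Add(5, g), Mul(Rational(1, 2), Pow(g, -1))) = Mul(Rational(1, 2), Pow(g, -1), Add(5, g)))
Function('Z')(q, k) = Mul(3, Pow(Add(-7, Pow(Add(Rational(6, 7), k), -1)), -1)) (Function('Z')(q, k) = Mul(3, Pow(Add(-7, Pow(Add(k, Mul(Rational(1, 2), Pow(Add(5, -4, 6), -1), Add(5, Add(5, -4, 6)))), -1)), -1)) = Mul(3, Pow(Add(-7, Pow(Add(k, Mul(Rational(1, 2), Pow(7, -1), Add(5, 7))), -1)), -1)) = Mul(3, Pow(Add(-7, Pow(Add(k, Mul(Rational(1, 2), Rational(1, 7), 12)), -1)), -1)) = Mul(3, Pow(Add(-7, Pow(Add(k, Rational(6, 7)), -1)), -1)) = Mul(3, Pow(Add(-7, Pow(Add(Rational(6, 7), k), -1)), -1)))
Add(Mul(-166, -175), Function('Z')(15, 17)) = Add(Mul(-166, -175), Mul(Rational(3, 7), Pow(Add(5, Mul(7, 17)), -1), Add(-6, Mul(-7, 17)))) = Add(29050, Mul(Rational(3, 7), Pow(Add(5, 119), -1), Add(-6, -119))) = Add(29050, Mul(Rational(3, 7), Pow(124, -1), -125)) = Add(29050, Mul(Rational(3, 7), Rational(1, 124), -125)) = Add(29050, Rational(-375, 868)) = Rational(25215025, 868)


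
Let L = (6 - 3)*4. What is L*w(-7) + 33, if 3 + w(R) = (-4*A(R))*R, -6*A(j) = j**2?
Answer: -2747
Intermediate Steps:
A(j) = -j**2/6
w(R) = -3 + 2*R**3/3 (w(R) = -3 + (-(-2)*R**2/3)*R = -3 + (2*R**2/3)*R = -3 + 2*R**3/3)
L = 12 (L = 3*4 = 12)
L*w(-7) + 33 = 12*(-3 + (2/3)*(-7)**3) + 33 = 12*(-3 + (2/3)*(-343)) + 33 = 12*(-3 - 686/3) + 33 = 12*(-695/3) + 33 = -2780 + 33 = -2747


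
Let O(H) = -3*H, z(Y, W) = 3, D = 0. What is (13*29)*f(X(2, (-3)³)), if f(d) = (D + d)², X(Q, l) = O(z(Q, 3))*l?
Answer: 22261473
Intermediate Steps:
X(Q, l) = -9*l (X(Q, l) = (-3*3)*l = -9*l)
f(d) = d² (f(d) = (0 + d)² = d²)
(13*29)*f(X(2, (-3)³)) = (13*29)*(-9*(-3)³)² = 377*(-9*(-27))² = 377*243² = 377*59049 = 22261473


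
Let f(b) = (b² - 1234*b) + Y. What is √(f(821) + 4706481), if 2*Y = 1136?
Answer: 2*√1091994 ≈ 2090.0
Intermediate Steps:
Y = 568 (Y = (½)*1136 = 568)
f(b) = 568 + b² - 1234*b (f(b) = (b² - 1234*b) + 568 = 568 + b² - 1234*b)
√(f(821) + 4706481) = √((568 + 821² - 1234*821) + 4706481) = √((568 + 674041 - 1013114) + 4706481) = √(-338505 + 4706481) = √4367976 = 2*√1091994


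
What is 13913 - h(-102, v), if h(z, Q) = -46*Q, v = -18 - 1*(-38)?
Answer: 14833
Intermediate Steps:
v = 20 (v = -18 + 38 = 20)
13913 - h(-102, v) = 13913 - (-46)*20 = 13913 - 1*(-920) = 13913 + 920 = 14833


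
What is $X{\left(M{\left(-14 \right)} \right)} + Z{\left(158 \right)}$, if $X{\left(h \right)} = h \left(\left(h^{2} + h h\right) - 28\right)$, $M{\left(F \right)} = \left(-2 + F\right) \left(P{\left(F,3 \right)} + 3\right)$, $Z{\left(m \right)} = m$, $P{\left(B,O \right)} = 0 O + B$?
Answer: $10898782$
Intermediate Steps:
$P{\left(B,O \right)} = B$ ($P{\left(B,O \right)} = 0 + B = B$)
$M{\left(F \right)} = \left(-2 + F\right) \left(3 + F\right)$ ($M{\left(F \right)} = \left(-2 + F\right) \left(F + 3\right) = \left(-2 + F\right) \left(3 + F\right)$)
$X{\left(h \right)} = h \left(-28 + 2 h^{2}\right)$ ($X{\left(h \right)} = h \left(\left(h^{2} + h^{2}\right) - 28\right) = h \left(2 h^{2} - 28\right) = h \left(-28 + 2 h^{2}\right)$)
$X{\left(M{\left(-14 \right)} \right)} + Z{\left(158 \right)} = 2 \left(-6 - 14 + \left(-14\right)^{2}\right) \left(-14 + \left(-6 - 14 + \left(-14\right)^{2}\right)^{2}\right) + 158 = 2 \left(-6 - 14 + 196\right) \left(-14 + \left(-6 - 14 + 196\right)^{2}\right) + 158 = 2 \cdot 176 \left(-14 + 176^{2}\right) + 158 = 2 \cdot 176 \left(-14 + 30976\right) + 158 = 2 \cdot 176 \cdot 30962 + 158 = 10898624 + 158 = 10898782$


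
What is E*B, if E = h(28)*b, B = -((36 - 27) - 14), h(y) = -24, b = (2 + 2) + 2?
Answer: -720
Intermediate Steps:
b = 6 (b = 4 + 2 = 6)
B = 5 (B = -(9 - 14) = -1*(-5) = 5)
E = -144 (E = -24*6 = -144)
E*B = -144*5 = -720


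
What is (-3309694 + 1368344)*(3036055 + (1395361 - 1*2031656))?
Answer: -4658774076000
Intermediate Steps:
(-3309694 + 1368344)*(3036055 + (1395361 - 1*2031656)) = -1941350*(3036055 + (1395361 - 2031656)) = -1941350*(3036055 - 636295) = -1941350*2399760 = -4658774076000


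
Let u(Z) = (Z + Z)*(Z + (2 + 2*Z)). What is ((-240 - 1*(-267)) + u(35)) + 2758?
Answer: 10275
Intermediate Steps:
u(Z) = 2*Z*(2 + 3*Z) (u(Z) = (2*Z)*(2 + 3*Z) = 2*Z*(2 + 3*Z))
((-240 - 1*(-267)) + u(35)) + 2758 = ((-240 - 1*(-267)) + 2*35*(2 + 3*35)) + 2758 = ((-240 + 267) + 2*35*(2 + 105)) + 2758 = (27 + 2*35*107) + 2758 = (27 + 7490) + 2758 = 7517 + 2758 = 10275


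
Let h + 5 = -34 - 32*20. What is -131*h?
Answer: 88949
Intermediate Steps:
h = -679 (h = -5 + (-34 - 32*20) = -5 + (-34 - 640) = -5 - 674 = -679)
-131*h = -131*(-679) = 88949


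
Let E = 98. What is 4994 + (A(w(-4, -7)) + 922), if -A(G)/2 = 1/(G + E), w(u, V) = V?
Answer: 538354/91 ≈ 5916.0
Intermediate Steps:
A(G) = -2/(98 + G) (A(G) = -2/(G + 98) = -2/(98 + G))
4994 + (A(w(-4, -7)) + 922) = 4994 + (-2/(98 - 7) + 922) = 4994 + (-2/91 + 922) = 4994 + 83900/91 = 538354/91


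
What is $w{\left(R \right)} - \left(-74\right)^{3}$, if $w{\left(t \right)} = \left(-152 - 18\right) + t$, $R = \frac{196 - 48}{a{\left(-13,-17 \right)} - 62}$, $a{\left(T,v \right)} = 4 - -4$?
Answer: $\frac{10936384}{27} \approx 4.0505 \cdot 10^{5}$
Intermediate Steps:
$a{\left(T,v \right)} = 8$ ($a{\left(T,v \right)} = 4 + 4 = 8$)
$R = - \frac{74}{27}$ ($R = \frac{196 - 48}{8 - 62} = \frac{148}{-54} = 148 \left(- \frac{1}{54}\right) = - \frac{74}{27} \approx -2.7407$)
$w{\left(t \right)} = -170 + t$
$w{\left(R \right)} - \left(-74\right)^{3} = \left(-170 - \frac{74}{27}\right) - \left(-74\right)^{3} = - \frac{4664}{27} - -405224 = - \frac{4664}{27} + 405224 = \frac{10936384}{27}$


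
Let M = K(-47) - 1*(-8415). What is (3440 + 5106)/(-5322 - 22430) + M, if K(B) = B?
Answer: 116110095/13876 ≈ 8367.7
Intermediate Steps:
M = 8368 (M = -47 - 1*(-8415) = -47 + 8415 = 8368)
(3440 + 5106)/(-5322 - 22430) + M = (3440 + 5106)/(-5322 - 22430) + 8368 = 8546/(-27752) + 8368 = 8546*(-1/27752) + 8368 = -4273/13876 + 8368 = 116110095/13876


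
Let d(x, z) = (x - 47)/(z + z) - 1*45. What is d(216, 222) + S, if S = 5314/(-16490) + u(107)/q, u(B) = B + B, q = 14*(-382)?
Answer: -220160967541/4894462860 ≈ -44.982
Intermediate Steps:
q = -5348
u(B) = 2*B
d(x, z) = -45 + (-47 + x)/(2*z) (d(x, z) = (-47 + x)/((2*z)) - 45 = (-47 + x)*(1/(2*z)) - 45 = (-47 + x)/(2*z) - 45 = -45 + (-47 + x)/(2*z))
S = -7987033/22047130 (S = 5314/(-16490) + (2*107)/(-5348) = 5314*(-1/16490) + 214*(-1/5348) = -2657/8245 - 107/2674 = -7987033/22047130 ≈ -0.36227)
d(216, 222) + S = (½)*(-47 + 216 - 90*222)/222 - 7987033/22047130 = (½)*(1/222)*(-47 + 216 - 19980) - 7987033/22047130 = (½)*(1/222)*(-19811) - 7987033/22047130 = -19811/444 - 7987033/22047130 = -220160967541/4894462860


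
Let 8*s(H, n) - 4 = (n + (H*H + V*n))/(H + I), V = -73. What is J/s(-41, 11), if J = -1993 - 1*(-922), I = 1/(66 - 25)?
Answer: 2056320/4247 ≈ 484.18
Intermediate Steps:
I = 1/41 ≈ 0.024390
J = -1071 (J = -1993 + 922 = -1071)
s(H, n) = 1/2 + (H**2 - 72*n)/(8*(1/41 + H)) (s(H, n) = 1/2 + ((n + (H*H - 73*n))/(H + 1/41))/8 = 1/2 + ((n + (H**2 - 73*n))/(1/41 + H))/8 = 1/2 + ((H**2 - 72*n)/(1/41 + H))/8 = 1/2 + (H**2 - 72*n)/(8*(1/41 + H)))
J/s(-41, 11) = -1071*8*(1 + 41*(-41))/(4 - 2952*11 + 41*(-41)**2 + 164*(-41)) = -1071*8*(1 - 1681)/(4 - 32472 + 41*1681 - 6724) = -1071*(-13440/(4 - 32472 + 68921 - 6724)) = -1071/((1/8)*(-1/1680)*29729) = -1071/(-4247/1920) = -1071*(-1920/4247) = 2056320/4247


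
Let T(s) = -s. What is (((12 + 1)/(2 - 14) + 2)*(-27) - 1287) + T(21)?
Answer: -5331/4 ≈ -1332.8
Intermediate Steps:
(((12 + 1)/(2 - 14) + 2)*(-27) - 1287) + T(21) = (((12 + 1)/(2 - 14) + 2)*(-27) - 1287) - 1*21 = ((13/(-12) + 2)*(-27) - 1287) - 21 = ((13*(-1/12) + 2)*(-27) - 1287) - 21 = ((-13/12 + 2)*(-27) - 1287) - 21 = ((11/12)*(-27) - 1287) - 21 = (-99/4 - 1287) - 21 = -5247/4 - 21 = -5331/4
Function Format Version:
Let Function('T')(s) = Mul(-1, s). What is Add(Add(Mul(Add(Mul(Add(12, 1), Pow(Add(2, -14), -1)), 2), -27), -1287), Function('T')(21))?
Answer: Rational(-5331, 4) ≈ -1332.8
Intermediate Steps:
Add(Add(Mul(Add(Mul(Add(12, 1), Pow(Add(2, -14), -1)), 2), -27), -1287), Function('T')(21)) = Add(Add(Mul(Add(Mul(Add(12, 1), Pow(Add(2, -14), -1)), 2), -27), -1287), Mul(-1, 21)) = Add(Add(Mul(Add(Mul(13, Pow(-12, -1)), 2), -27), -1287), -21) = Add(Add(Mul(Add(Mul(13, Rational(-1, 12)), 2), -27), -1287), -21) = Add(Add(Mul(Add(Rational(-13, 12), 2), -27), -1287), -21) = Add(Add(Mul(Rational(11, 12), -27), -1287), -21) = Add(Add(Rational(-99, 4), -1287), -21) = Add(Rational(-5247, 4), -21) = Rational(-5331, 4)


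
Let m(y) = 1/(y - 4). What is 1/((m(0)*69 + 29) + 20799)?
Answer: 4/83243 ≈ 4.8052e-5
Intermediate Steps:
m(y) = 1/(-4 + y)
1/((m(0)*69 + 29) + 20799) = 1/((69/(-4 + 0) + 29) + 20799) = 1/((69/(-4) + 29) + 20799) = 1/((-¼*69 + 29) + 20799) = 1/((-69/4 + 29) + 20799) = 1/(47/4 + 20799) = 1/(83243/4) = 4/83243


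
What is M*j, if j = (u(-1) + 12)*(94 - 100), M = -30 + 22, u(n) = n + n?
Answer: 480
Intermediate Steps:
u(n) = 2*n
M = -8
j = -60 (j = (2*(-1) + 12)*(94 - 100) = (-2 + 12)*(-6) = 10*(-6) = -60)
M*j = -8*(-60) = 480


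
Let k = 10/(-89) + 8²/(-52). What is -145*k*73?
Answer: 16449090/1157 ≈ 14217.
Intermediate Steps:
k = -1554/1157 (k = 10*(-1/89) + 64*(-1/52) = -10/89 - 16/13 = -1554/1157 ≈ -1.3431)
-145*k*73 = -145*(-1554/1157)*73 = (225330/1157)*73 = 16449090/1157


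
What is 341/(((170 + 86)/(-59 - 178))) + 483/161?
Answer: -80049/256 ≈ -312.69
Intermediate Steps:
341/(((170 + 86)/(-59 - 178))) + 483/161 = 341/((256/(-237))) + 483*(1/161) = 341/((256*(-1/237))) + 3 = 341/(-256/237) + 3 = 341*(-237/256) + 3 = -80817/256 + 3 = -80049/256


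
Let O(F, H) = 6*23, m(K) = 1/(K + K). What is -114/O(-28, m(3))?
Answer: -19/23 ≈ -0.82609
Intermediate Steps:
m(K) = 1/(2*K)
O(F, H) = 138
-114/O(-28, m(3)) = -114/138 = -114*1/138 = -19/23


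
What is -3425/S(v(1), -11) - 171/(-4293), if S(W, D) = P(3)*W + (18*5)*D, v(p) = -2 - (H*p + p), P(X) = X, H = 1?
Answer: 550921/159318 ≈ 3.4580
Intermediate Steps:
v(p) = -2 - 2*p (v(p) = -2 - (1*p + p) = -2 - (p + p) = -2 - 2*p)
S(W, D) = 3*W + 90*D (S(W, D) = 3*W + (18*5)*D = 3*W + 90*D)
-3425/S(v(1), -11) - 171/(-4293) = -3425/(3*(-2 - 2*1) + 90*(-11)) - 171/(-4293) = -3425/(3*(-2 - 2) - 990) - 171*(-1/4293) = -3425/(3*(-4) - 990) + 19/477 = -3425/(-12 - 990) + 19/477 = -3425/(-1002) + 19/477 = -3425*(-1/1002) + 19/477 = 3425/1002 + 19/477 = 550921/159318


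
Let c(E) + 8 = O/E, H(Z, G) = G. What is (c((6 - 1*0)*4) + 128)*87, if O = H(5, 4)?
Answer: 20909/2 ≈ 10455.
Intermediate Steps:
O = 4
c(E) = -8 + 4/E
(c((6 - 1*0)*4) + 128)*87 = ((-8 + 4/(((6 - 1*0)*4))) + 128)*87 = ((-8 + 4/(((6 + 0)*4))) + 128)*87 = ((-8 + 4/((6*4))) + 128)*87 = ((-8 + 4/24) + 128)*87 = ((-8 + 4*(1/24)) + 128)*87 = ((-8 + ⅙) + 128)*87 = (-47/6 + 128)*87 = (721/6)*87 = 20909/2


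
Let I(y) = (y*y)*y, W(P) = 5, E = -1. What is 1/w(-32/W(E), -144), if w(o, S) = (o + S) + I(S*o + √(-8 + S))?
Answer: -125*I/(-97792173712*I + 636971920*√38) ≈ 1.2762e-9 - 5.1241e-11*I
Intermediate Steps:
I(y) = y³ (I(y) = y²*y = y³)
w(o, S) = S + o + (√(-8 + S) + S*o)³ (w(o, S) = (o + S) + (S*o + √(-8 + S))³ = (S + o) + (√(-8 + S) + S*o)³ = S + o + (√(-8 + S) + S*o)³)
1/w(-32/W(E), -144) = 1/(-144 - 32/5 + (√(-8 - 144) - (-4608)/5)³) = 1/(-144 - 32*⅕ + (√(-152) - (-4608)/5)³) = 1/(-144 - 32/5 + (2*I*√38 - 144*(-32/5))³) = 1/(-144 - 32/5 + (2*I*√38 + 4608/5)³) = 1/(-144 - 32/5 + (4608/5 + 2*I*√38)³) = 1/(-752/5 + (4608/5 + 2*I*√38)³)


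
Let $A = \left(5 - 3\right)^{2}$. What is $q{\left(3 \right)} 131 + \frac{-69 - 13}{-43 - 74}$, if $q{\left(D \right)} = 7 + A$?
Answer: $\frac{168679}{117} \approx 1441.7$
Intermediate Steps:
$A = 4$ ($A = 2^{2} = 4$)
$q{\left(D \right)} = 11$ ($q{\left(D \right)} = 7 + 4 = 11$)
$q{\left(3 \right)} 131 + \frac{-69 - 13}{-43 - 74} = 11 \cdot 131 + \frac{-69 - 13}{-43 - 74} = 1441 - \frac{82}{-117} = 1441 - - \frac{82}{117} = 1441 + \frac{82}{117} = \frac{168679}{117}$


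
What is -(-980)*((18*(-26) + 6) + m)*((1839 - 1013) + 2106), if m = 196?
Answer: -764313760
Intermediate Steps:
-(-980)*((18*(-26) + 6) + m)*((1839 - 1013) + 2106) = -(-980)*((18*(-26) + 6) + 196)*((1839 - 1013) + 2106) = -(-980)*((-468 + 6) + 196)*(826 + 2106) = -(-980)*(-462 + 196)*2932 = -(-980)*(-266*2932) = -(-980)*(-779912) = -980*779912 = -764313760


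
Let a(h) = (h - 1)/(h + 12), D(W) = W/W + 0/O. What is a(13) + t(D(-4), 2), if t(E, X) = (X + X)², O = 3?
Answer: 412/25 ≈ 16.480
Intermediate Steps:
D(W) = 1 (D(W) = W/W + 0/3 = 1 + 0*(⅓) = 1 + 0 = 1)
t(E, X) = 4*X² (t(E, X) = (2*X)² = 4*X²)
a(h) = (-1 + h)/(12 + h)
a(13) + t(D(-4), 2) = (-1 + 13)/(12 + 13) + 4*2² = 12/25 + 4*4 = (1/25)*12 + 16 = 12/25 + 16 = 412/25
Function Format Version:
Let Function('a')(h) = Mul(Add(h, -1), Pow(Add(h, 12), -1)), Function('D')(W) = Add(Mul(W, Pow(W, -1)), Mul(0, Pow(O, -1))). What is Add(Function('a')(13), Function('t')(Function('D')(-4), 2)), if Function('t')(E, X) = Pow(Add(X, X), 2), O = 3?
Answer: Rational(412, 25) ≈ 16.480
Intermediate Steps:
Function('D')(W) = 1 (Function('D')(W) = Add(Mul(W, Pow(W, -1)), Mul(0, Pow(3, -1))) = Add(1, Mul(0, Rational(1, 3))) = Add(1, 0) = 1)
Function('t')(E, X) = Mul(4, Pow(X, 2)) (Function('t')(E, X) = Pow(Mul(2, X), 2) = Mul(4, Pow(X, 2)))
Function('a')(h) = Mul(Pow(Add(12, h), -1), Add(-1, h)) (Function('a')(h) = Mul(Add(-1, h), Pow(Add(12, h), -1)) = Mul(Pow(Add(12, h), -1), Add(-1, h)))
Add(Function('a')(13), Function('t')(Function('D')(-4), 2)) = Add(Mul(Pow(Add(12, 13), -1), Add(-1, 13)), Mul(4, Pow(2, 2))) = Add(Mul(Pow(25, -1), 12), Mul(4, 4)) = Add(Mul(Rational(1, 25), 12), 16) = Add(Rational(12, 25), 16) = Rational(412, 25)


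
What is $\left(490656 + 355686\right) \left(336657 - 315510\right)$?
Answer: $17897594274$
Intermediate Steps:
$\left(490656 + 355686\right) \left(336657 - 315510\right) = 846342 \left(336657 - 315510\right) = 846342 \cdot 21147 = 17897594274$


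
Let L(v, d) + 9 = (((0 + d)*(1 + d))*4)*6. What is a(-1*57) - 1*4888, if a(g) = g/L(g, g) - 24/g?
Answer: -2371096873/485127 ≈ -4887.6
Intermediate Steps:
L(v, d) = -9 + 24*d*(1 + d) (L(v, d) = -9 + (((0 + d)*(1 + d))*4)*6 = -9 + ((d*(1 + d))*4)*6 = -9 + (4*d*(1 + d))*6 = -9 + 24*d*(1 + d))
a(g) = -24/g + g/(-9 + 24*g + 24*g**2) (a(g) = g/(-9 + 24*g + 24*g**2) - 24/g = -24/g + g/(-9 + 24*g + 24*g**2))
a(-1*57) - 1*4888 = (216 - (-576)*57 - 575*(-1*57)**2)/(3*((-1*57))*(-3 + 8*(-1*57) + 8*(-1*57)**2)) - 1*4888 = (1/3)*(216 - 576*(-57) - 575*(-57)**2)/(-57*(-3 + 8*(-57) + 8*(-57)**2)) - 4888 = (1/3)*(-1/57)*(216 + 32832 - 575*3249)/(-3 - 456 + 8*3249) - 4888 = (1/3)*(-1/57)*(216 + 32832 - 1868175)/(-3 - 456 + 25992) - 4888 = (1/3)*(-1/57)*(-1835127)/25533 - 4888 = (1/3)*(-1/57)*(1/25533)*(-1835127) - 4888 = 203903/485127 - 4888 = -2371096873/485127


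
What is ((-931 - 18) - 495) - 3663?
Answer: -5107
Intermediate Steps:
((-931 - 18) - 495) - 3663 = (-949 - 495) - 3663 = -1444 - 3663 = -5107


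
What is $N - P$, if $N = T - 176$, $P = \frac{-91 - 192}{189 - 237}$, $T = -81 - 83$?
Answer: $- \frac{16603}{48} \approx -345.9$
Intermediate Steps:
$T = -164$
$P = \frac{283}{48}$ ($P = - \frac{283}{-48} = \left(-283\right) \left(- \frac{1}{48}\right) = \frac{283}{48} \approx 5.8958$)
$N = -340$ ($N = -164 - 176 = -340$)
$N - P = -340 - \frac{283}{48} = - \frac{16603}{48}$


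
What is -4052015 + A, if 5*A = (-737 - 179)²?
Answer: -19421019/5 ≈ -3.8842e+6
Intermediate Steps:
A = 839056/5 (A = (-737 - 179)²/5 = (⅕)*(-916)² = (⅕)*839056 = 839056/5 ≈ 1.6781e+5)
-4052015 + A = -4052015 + 839056/5 = -19421019/5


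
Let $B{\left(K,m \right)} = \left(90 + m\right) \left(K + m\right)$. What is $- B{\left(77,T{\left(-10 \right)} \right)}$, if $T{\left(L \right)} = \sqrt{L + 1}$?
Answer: $-6921 - 501 i \approx -6921.0 - 501.0 i$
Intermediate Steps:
$T{\left(L \right)} = \sqrt{1 + L}$
$- B{\left(77,T{\left(-10 \right)} \right)} = - (\left(\sqrt{1 - 10}\right)^{2} + 90 \cdot 77 + 90 \sqrt{1 - 10} + 77 \sqrt{1 - 10}) = - (\left(\sqrt{-9}\right)^{2} + 6930 + 90 \sqrt{-9} + 77 \sqrt{-9}) = - (\left(3 i\right)^{2} + 6930 + 90 \cdot 3 i + 77 \cdot 3 i) = - (-9 + 6930 + 270 i + 231 i) = - (6921 + 501 i) = -6921 - 501 i$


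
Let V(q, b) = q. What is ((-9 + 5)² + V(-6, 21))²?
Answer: 100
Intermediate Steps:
((-9 + 5)² + V(-6, 21))² = ((-9 + 5)² - 6)² = ((-4)² - 6)² = (16 - 6)² = 10² = 100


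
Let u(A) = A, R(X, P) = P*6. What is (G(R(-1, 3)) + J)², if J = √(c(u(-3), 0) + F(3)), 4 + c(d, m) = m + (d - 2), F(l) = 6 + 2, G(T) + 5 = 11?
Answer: (6 + I)² ≈ 35.0 + 12.0*I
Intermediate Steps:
R(X, P) = 6*P
G(T) = 6 (G(T) = -5 + 11 = 6)
F(l) = 8
c(d, m) = -6 + d + m (c(d, m) = -4 + (m + (d - 2)) = -4 + (m + (-2 + d)) = -4 + (-2 + d + m) = -6 + d + m)
J = I (J = √((-6 - 3 + 0) + 8) = √(-9 + 8) = √(-1) = I ≈ 1.0*I)
(G(R(-1, 3)) + J)² = (6 + I)²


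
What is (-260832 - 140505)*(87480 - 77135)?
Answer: -4151831265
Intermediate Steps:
(-260832 - 140505)*(87480 - 77135) = -401337*10345 = -4151831265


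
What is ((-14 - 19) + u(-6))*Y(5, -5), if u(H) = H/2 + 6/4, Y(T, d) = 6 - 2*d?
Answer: -552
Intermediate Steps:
u(H) = 3/2 + H/2 (u(H) = H*(1/2) + 6*(1/4) = H/2 + 3/2 = 3/2 + H/2)
((-14 - 19) + u(-6))*Y(5, -5) = ((-14 - 19) + (3/2 + (1/2)*(-6)))*(6 - 2*(-5)) = (-33 + (3/2 - 3))*(6 + 10) = (-33 - 3/2)*16 = -69/2*16 = -552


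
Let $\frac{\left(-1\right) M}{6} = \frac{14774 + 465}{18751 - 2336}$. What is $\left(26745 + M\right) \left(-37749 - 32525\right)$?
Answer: $- \frac{629494042266}{335} \approx -1.8791 \cdot 10^{9}$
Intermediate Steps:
$M = - \frac{1866}{335}$ ($M = - 6 \frac{14774 + 465}{18751 - 2336} = - 6 \cdot \frac{15239}{16415} = - 6 \cdot 15239 \cdot \frac{1}{16415} = \left(-6\right) \frac{311}{335} = - \frac{1866}{335} \approx -5.5702$)
$\left(26745 + M\right) \left(-37749 - 32525\right) = \left(26745 - \frac{1866}{335}\right) \left(-37749 - 32525\right) = \frac{8957709}{335} \left(-70274\right) = - \frac{629494042266}{335}$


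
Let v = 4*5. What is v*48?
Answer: 960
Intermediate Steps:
v = 20
v*48 = 20*48 = 960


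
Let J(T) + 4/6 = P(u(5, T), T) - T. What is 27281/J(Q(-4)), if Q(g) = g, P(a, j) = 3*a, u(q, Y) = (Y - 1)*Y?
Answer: 81843/190 ≈ 430.75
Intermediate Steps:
u(q, Y) = Y*(-1 + Y) (u(q, Y) = (-1 + Y)*Y = Y*(-1 + Y))
J(T) = -2/3 - T + 3*T*(-1 + T) (J(T) = -2/3 + (3*(T*(-1 + T)) - T) = -2/3 + (3*T*(-1 + T) - T) = -2/3 + (-T + 3*T*(-1 + T)) = -2/3 - T + 3*T*(-1 + T))
27281/J(Q(-4)) = 27281/(-2/3 - 4*(-4) + 3*(-4)**2) = 27281/(-2/3 + 16 + 3*16) = 27281/(-2/3 + 16 + 48) = 27281/(190/3) = 27281*(3/190) = 81843/190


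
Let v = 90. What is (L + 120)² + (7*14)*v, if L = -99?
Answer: 9261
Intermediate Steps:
(L + 120)² + (7*14)*v = (-99 + 120)² + (7*14)*90 = 21² + 98*90 = 441 + 8820 = 9261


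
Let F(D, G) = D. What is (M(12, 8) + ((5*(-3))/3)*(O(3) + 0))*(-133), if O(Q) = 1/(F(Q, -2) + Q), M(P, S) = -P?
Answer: 10241/6 ≈ 1706.8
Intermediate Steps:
O(Q) = 1/(2*Q) (O(Q) = 1/(Q + Q) = 1/(2*Q))
(M(12, 8) + ((5*(-3))/3)*(O(3) + 0))*(-133) = (-1*12 + ((5*(-3))/3)*((½)/3 + 0))*(-133) = (-12 + (-15*⅓)*((½)*(⅓) + 0))*(-133) = (-12 - 5*(⅙ + 0))*(-133) = (-12 - 5*⅙)*(-133) = (-12 - ⅚)*(-133) = -77/6*(-133) = 10241/6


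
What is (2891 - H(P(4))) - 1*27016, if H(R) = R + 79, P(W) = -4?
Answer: -24200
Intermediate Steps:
H(R) = 79 + R
(2891 - H(P(4))) - 1*27016 = (2891 - (79 - 4)) - 1*27016 = (2891 - 1*75) - 27016 = (2891 - 75) - 27016 = 2816 - 27016 = -24200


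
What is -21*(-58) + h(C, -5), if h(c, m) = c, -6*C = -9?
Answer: 2439/2 ≈ 1219.5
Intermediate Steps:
C = 3/2 (C = -1/6*(-9) = 3/2 ≈ 1.5000)
-21*(-58) + h(C, -5) = -21*(-58) + 3/2 = 1218 + 3/2 = 2439/2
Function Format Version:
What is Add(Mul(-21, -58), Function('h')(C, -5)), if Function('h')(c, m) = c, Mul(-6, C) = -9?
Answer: Rational(2439, 2) ≈ 1219.5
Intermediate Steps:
C = Rational(3, 2) (C = Mul(Rational(-1, 6), -9) = Rational(3, 2) ≈ 1.5000)
Add(Mul(-21, -58), Function('h')(C, -5)) = Add(Mul(-21, -58), Rational(3, 2)) = Add(1218, Rational(3, 2)) = Rational(2439, 2)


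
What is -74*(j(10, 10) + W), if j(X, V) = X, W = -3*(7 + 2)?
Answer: 1258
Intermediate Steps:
W = -27 (W = -3*9 = -27)
-74*(j(10, 10) + W) = -74*(10 - 27) = -74*(-17) = 1258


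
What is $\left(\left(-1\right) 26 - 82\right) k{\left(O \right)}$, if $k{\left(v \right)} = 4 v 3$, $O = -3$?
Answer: $3888$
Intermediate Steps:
$k{\left(v \right)} = 12 v$
$\left(\left(-1\right) 26 - 82\right) k{\left(O \right)} = \left(\left(-1\right) 26 - 82\right) 12 \left(-3\right) = \left(-26 - 82\right) \left(-36\right) = \left(-108\right) \left(-36\right) = 3888$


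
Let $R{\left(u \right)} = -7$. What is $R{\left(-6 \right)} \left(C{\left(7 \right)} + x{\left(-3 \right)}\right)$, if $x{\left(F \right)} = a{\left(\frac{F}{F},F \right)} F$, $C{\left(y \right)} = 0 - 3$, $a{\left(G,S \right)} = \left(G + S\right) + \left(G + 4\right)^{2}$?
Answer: $504$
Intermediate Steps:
$a{\left(G,S \right)} = G + S + \left(4 + G\right)^{2}$ ($a{\left(G,S \right)} = \left(G + S\right) + \left(4 + G\right)^{2} = G + S + \left(4 + G\right)^{2}$)
$C{\left(y \right)} = -3$ ($C{\left(y \right)} = 0 - 3 = -3$)
$x{\left(F \right)} = F \left(26 + F\right)$ ($x{\left(F \right)} = \left(\frac{F}{F} + F + \left(4 + \frac{F}{F}\right)^{2}\right) F = \left(1 + F + \left(4 + 1\right)^{2}\right) F = \left(1 + F + 5^{2}\right) F = \left(1 + F + 25\right) F = \left(26 + F\right) F = F \left(26 + F\right)$)
$R{\left(-6 \right)} \left(C{\left(7 \right)} + x{\left(-3 \right)}\right) = - 7 \left(-3 - 3 \left(26 - 3\right)\right) = - 7 \left(-3 - 69\right) = \left(-7\right) \left(-72\right) = 504$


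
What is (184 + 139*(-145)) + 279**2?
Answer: 57870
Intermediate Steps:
(184 + 139*(-145)) + 279**2 = (184 - 20155) + 77841 = -19971 + 77841 = 57870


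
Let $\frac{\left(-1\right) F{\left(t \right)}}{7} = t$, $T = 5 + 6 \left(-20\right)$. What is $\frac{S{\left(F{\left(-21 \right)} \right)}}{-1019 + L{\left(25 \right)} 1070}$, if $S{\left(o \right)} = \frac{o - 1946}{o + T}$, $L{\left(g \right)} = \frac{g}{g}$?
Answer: $- \frac{1799}{1632} \approx -1.1023$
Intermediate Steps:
$L{\left(g \right)} = 1$
$T = -115$ ($T = 5 - 120 = -115$)
$F{\left(t \right)} = - 7 t$
$S{\left(o \right)} = \frac{-1946 + o}{-115 + o}$ ($S{\left(o \right)} = \frac{o - 1946}{o - 115} = \frac{-1946 + o}{-115 + o}$)
$\frac{S{\left(F{\left(-21 \right)} \right)}}{-1019 + L{\left(25 \right)} 1070} = \frac{\frac{1}{-115 - -147} \left(-1946 - -147\right)}{-1019 + 1 \cdot 1070} = \frac{\frac{1}{-115 + 147} \left(-1946 + 147\right)}{-1019 + 1070} = \frac{\frac{1}{32} \left(-1799\right)}{51} = \frac{1}{32} \left(-1799\right) \frac{1}{51} = \left(- \frac{1799}{32}\right) \frac{1}{51} = - \frac{1799}{1632}$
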